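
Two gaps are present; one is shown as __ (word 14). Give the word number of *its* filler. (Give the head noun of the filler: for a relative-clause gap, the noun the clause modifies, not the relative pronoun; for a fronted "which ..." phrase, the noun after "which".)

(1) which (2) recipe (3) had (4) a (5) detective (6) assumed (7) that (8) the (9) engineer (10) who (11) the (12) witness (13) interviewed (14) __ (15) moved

9

The marked gap is inside the relative clause, the direct object of "interviewed".
Its filler is the head noun "engineer" (via "who"), at word 9.
(The other dependency links word 2 to a gap after word 15.)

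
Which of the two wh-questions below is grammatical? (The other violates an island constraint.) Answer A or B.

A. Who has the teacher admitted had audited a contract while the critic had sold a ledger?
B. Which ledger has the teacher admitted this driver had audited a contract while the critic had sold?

A

In B, the wh-phrase is extracted from inside an adjunct island (introduced by "while"), which blocks movement.
In A, the extraction path crosses only that-complement boundaries, which are transparent.
So A is grammatical.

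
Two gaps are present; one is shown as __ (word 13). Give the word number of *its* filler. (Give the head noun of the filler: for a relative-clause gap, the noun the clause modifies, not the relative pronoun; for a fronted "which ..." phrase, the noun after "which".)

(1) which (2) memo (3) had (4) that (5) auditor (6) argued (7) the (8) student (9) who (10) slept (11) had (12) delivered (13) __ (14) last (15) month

2

The marked gap is the direct object of "delivered".
Its filler is the fronted wh-phrase "which memo", at word 2.
(The other dependency links word 8 to a gap after word 9.)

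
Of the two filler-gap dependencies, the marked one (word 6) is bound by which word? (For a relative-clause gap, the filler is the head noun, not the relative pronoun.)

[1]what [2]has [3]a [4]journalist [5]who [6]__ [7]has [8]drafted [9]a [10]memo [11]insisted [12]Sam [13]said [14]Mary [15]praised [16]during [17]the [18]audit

4

The marked gap is inside the relative clause, the subject of "drafted".
Its filler is the head noun "journalist" (via "who"), at word 4.
(The other dependency links word 1 to a gap after word 15.)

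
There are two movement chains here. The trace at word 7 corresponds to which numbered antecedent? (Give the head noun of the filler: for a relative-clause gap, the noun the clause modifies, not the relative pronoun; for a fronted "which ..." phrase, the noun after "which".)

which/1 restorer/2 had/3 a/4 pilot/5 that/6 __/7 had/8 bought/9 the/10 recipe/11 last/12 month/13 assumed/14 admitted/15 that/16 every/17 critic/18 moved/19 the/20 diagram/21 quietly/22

5

The marked gap is inside the relative clause, the subject of "bought".
Its filler is the head noun "pilot" (via "that"), at word 5.
(The other dependency links word 2 to a gap after word 14.)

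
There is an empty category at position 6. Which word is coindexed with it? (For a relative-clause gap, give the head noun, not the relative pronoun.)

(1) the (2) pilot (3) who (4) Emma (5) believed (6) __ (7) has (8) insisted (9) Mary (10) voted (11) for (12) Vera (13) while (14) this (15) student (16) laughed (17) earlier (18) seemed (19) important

The gap at 6 is the subject of "insisted", inside a relative clause.
The relative pronoun is "who" (word 3); it is bound by the head noun immediately before it.
Its filler is the head noun "pilot", at word 2.

2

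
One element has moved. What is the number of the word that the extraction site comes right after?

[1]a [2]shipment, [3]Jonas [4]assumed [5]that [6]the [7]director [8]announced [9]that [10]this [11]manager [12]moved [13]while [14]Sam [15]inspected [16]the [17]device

The displaced element is "a shipment" (word 2).
It is linked across 2 clause boundaries (that → that).
It functions as the direct object of "moved", so the gap sits immediately after word 12 ("moved").
Base order: Jonas assumed that the director announced that this manager moved a shipment while Sam inspected the device.

12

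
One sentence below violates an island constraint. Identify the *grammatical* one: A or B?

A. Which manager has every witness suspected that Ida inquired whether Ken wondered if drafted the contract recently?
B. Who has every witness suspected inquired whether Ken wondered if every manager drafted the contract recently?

In A, the wh-phrase is extracted from inside a wh-island (introduced by "whether"), which blocks movement.
In B, the extraction path crosses only that-complement boundaries, which are transparent.
So B is grammatical.

B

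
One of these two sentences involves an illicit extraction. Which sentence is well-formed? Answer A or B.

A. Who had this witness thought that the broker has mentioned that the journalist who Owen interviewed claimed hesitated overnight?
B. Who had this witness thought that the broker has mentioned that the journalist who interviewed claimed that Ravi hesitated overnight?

A

In B, the wh-phrase is extracted from inside a complex-NP island (relative clause) (introduced by "who"), which blocks movement.
In A, the extraction path crosses only that-complement boundaries, which are transparent.
So A is grammatical.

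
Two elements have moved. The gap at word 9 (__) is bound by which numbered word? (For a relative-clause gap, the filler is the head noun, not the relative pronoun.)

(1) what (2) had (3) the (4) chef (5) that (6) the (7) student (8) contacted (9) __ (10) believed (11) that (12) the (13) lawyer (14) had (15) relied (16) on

4

The marked gap is inside the relative clause, the direct object of "contacted".
Its filler is the head noun "chef" (via "that"), at word 4.
(The other dependency links word 1 to a gap after word 16.)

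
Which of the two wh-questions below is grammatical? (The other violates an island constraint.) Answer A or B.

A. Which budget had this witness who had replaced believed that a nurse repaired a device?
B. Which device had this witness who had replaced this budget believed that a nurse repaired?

In A, the wh-phrase is extracted from inside a complex-NP island (relative clause) (introduced by "who"), which blocks movement.
In B, the extraction path crosses only that-complement boundaries, which are transparent.
So B is grammatical.

B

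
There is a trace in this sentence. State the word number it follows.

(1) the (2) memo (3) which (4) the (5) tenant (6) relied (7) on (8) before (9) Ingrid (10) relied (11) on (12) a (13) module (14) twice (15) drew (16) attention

The displaced element is "the memo" (word 2).
It functions as the object of the preposition "on" of "relied", so the gap sits immediately after word 7 ("on").
Base order: The tenant relied on the memo before Ingrid relied on a module twice.

7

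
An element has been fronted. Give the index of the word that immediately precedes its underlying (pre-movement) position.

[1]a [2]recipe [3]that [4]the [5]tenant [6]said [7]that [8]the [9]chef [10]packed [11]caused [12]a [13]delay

The displaced element is "a recipe" (word 2).
It is linked across 1 clause boundary (that).
It functions as the direct object of "packed", so the gap sits immediately after word 10 ("packed").
Base order: The tenant said that the chef packed a recipe.

10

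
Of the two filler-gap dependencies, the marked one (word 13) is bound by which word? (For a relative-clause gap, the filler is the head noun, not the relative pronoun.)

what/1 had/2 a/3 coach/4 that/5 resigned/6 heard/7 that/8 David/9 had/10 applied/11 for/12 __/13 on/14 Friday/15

The marked gap is the object of the preposition "for" of "applied".
Its filler is the fronted wh-phrase "what", at word 1.
(The other dependency links word 4 to a gap after word 5.)

1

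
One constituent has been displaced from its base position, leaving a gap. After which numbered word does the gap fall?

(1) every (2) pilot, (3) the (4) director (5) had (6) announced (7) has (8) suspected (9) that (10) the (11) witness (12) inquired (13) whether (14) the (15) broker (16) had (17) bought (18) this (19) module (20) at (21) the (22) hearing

The displaced element is "every pilot" (word 2).
It is linked across 1 clause boundary (Ø).
It functions as the subject of "suspected", so the gap sits immediately after word 6 ("announced").
Base order: The director had announced that every pilot has suspected that the witness inquired whether the broker had bought this module at the hearing.

6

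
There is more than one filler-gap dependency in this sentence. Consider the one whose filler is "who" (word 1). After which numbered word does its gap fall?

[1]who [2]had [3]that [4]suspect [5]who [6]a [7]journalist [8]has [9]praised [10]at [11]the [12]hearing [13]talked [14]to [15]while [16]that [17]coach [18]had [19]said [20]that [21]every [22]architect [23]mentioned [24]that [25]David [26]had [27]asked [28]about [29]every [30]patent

14

The displaced element is "who" (word 1).
It functions as the object of the preposition "to" of "talked", so the gap sits immediately after word 14 ("to").
Base order: That suspect who a journalist has praised at the hearing had talked to who while that coach had said that every architect mentioned that David had asked about every patent.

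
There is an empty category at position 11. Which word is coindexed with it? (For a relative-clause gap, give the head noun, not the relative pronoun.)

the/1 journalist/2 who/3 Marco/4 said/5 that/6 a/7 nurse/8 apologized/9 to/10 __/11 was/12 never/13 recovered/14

The gap at 11 is the prepositional object of "apologized", inside a relative clause.
The relative pronoun is "who" (word 3); it is bound by the head noun immediately before it.
Its filler is the head noun "journalist", at word 2.

2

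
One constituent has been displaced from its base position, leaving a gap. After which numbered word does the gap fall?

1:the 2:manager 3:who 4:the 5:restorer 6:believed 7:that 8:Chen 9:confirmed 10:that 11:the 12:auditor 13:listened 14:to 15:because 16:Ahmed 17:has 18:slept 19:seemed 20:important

The displaced element is "the manager" (word 2).
It is linked across 2 clause boundaries (that → that).
It functions as the object of the preposition "to" of "listened", so the gap sits immediately after word 14 ("to").
Base order: The restorer believed that Chen confirmed that the auditor listened to the manager because Ahmed has slept.

14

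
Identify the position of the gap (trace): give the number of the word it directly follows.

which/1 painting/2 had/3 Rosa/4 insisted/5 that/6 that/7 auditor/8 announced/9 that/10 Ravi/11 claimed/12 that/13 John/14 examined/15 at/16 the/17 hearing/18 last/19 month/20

15

The displaced element is "which painting" (word 2).
It is linked across 3 clause boundaries (that → that → that).
It functions as the direct object of "examined", so the gap sits immediately after word 15 ("examined").
Base order: Rosa had insisted that that auditor announced that Ravi claimed that John examined which painting at the hearing last month.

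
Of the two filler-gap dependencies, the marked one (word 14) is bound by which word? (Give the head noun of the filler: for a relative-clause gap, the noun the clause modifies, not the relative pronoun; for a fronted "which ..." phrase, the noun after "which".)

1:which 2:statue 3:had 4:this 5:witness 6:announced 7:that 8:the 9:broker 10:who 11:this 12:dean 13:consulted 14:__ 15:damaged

The marked gap is inside the relative clause, the direct object of "consulted".
Its filler is the head noun "broker" (via "who"), at word 9.
(The other dependency links word 2 to a gap after word 15.)

9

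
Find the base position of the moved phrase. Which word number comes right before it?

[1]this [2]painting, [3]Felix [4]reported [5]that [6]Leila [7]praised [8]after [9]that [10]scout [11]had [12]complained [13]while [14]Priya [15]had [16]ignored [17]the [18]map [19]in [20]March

7

The displaced element is "this painting" (word 2).
It is linked across 1 clause boundary (that).
It functions as the direct object of "praised", so the gap sits immediately after word 7 ("praised").
Base order: Felix reported that Leila praised this painting after that scout had complained while Priya had ignored the map in March.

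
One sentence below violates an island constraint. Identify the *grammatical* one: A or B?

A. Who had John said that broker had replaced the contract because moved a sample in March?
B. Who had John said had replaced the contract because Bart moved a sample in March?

B

In A, the wh-phrase is extracted from inside an adjunct island (introduced by "because"), which blocks movement.
In B, the extraction path crosses only that-complement boundaries, which are transparent.
So B is grammatical.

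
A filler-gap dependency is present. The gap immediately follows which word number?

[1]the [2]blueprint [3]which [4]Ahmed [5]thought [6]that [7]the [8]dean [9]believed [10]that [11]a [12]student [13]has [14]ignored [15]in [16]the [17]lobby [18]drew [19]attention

The displaced element is "the blueprint" (word 2).
It is linked across 2 clause boundaries (that → that).
It functions as the direct object of "ignored", so the gap sits immediately after word 14 ("ignored").
Base order: Ahmed thought that the dean believed that a student has ignored the blueprint in the lobby.

14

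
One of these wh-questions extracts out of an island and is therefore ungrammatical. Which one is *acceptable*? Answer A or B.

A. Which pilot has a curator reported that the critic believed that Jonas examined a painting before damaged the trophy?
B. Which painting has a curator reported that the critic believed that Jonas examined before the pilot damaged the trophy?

In A, the wh-phrase is extracted from inside an adjunct island (introduced by "before"), which blocks movement.
In B, the extraction path crosses only that-complement boundaries, which are transparent.
So B is grammatical.

B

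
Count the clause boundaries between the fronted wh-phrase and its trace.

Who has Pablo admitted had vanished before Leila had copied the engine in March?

1

"who" is extracted from the subject of "vanished".
Boundaries crossed, outermost first: [Ø] — 1 in total.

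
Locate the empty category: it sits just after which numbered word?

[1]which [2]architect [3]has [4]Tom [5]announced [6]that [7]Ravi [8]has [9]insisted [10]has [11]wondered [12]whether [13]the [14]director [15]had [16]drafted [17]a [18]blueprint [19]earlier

The displaced element is "which architect" (word 2).
It is linked across 2 clause boundaries (that → Ø).
It functions as the subject of "wondered", so the gap sits immediately after word 9 ("insisted").
Base order: Tom has announced that Ravi has insisted which architect has wondered whether the director had drafted a blueprint earlier.

9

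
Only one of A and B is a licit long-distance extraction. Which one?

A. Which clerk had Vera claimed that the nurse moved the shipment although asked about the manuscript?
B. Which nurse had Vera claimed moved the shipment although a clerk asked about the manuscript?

In A, the wh-phrase is extracted from inside an adjunct island (introduced by "although"), which blocks movement.
In B, the extraction path crosses only that-complement boundaries, which are transparent.
So B is grammatical.

B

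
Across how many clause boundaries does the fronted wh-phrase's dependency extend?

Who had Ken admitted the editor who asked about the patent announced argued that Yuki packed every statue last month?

"who" is extracted from the subject of "argued".
Boundaries crossed, outermost first: [Ø], [Ø] — 2 in total.

2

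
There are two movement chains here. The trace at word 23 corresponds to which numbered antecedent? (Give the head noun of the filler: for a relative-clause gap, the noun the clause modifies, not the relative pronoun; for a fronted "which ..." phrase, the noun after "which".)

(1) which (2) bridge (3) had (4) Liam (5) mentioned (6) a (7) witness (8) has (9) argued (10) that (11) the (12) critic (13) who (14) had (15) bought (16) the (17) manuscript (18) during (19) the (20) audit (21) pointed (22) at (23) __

2

The marked gap is the object of the preposition "at" of "pointed".
Its filler is the fronted wh-phrase "which bridge", at word 2.
(The other dependency links word 12 to a gap after word 13.)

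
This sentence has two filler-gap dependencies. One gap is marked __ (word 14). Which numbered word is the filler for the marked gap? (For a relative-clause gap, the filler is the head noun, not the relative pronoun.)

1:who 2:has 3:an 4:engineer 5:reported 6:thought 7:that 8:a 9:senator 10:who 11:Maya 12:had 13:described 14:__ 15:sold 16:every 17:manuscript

The marked gap is inside the relative clause, the direct object of "described".
Its filler is the head noun "senator" (via "who"), at word 9.
(The other dependency links word 1 to a gap after word 5.)

9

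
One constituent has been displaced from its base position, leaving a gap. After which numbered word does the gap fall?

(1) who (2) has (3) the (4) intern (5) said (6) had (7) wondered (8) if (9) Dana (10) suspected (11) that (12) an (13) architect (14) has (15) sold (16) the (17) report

5

The displaced element is "who" (word 1).
It is linked across 1 clause boundary (Ø).
It functions as the subject of "wondered", so the gap sits immediately after word 5 ("said").
Base order: The intern has said that who had wondered if Dana suspected that an architect has sold the report.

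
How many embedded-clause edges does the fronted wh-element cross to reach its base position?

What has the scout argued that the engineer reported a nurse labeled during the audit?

2

"what" is extracted from the object of "labeled".
Boundaries crossed, outermost first: [that], [Ø] — 2 in total.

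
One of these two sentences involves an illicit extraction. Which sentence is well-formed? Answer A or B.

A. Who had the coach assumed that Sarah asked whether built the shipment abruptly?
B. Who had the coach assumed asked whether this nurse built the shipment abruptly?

In A, the wh-phrase is extracted from inside a wh-island (introduced by "whether"), which blocks movement.
In B, the extraction path crosses only that-complement boundaries, which are transparent.
So B is grammatical.

B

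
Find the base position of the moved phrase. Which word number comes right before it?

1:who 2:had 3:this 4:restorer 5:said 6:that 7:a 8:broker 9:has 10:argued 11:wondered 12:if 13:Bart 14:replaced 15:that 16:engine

10

The displaced element is "who" (word 1).
It is linked across 2 clause boundaries (that → Ø).
It functions as the subject of "wondered", so the gap sits immediately after word 10 ("argued").
Base order: This restorer had said that a broker has argued that who wondered if Bart replaced that engine.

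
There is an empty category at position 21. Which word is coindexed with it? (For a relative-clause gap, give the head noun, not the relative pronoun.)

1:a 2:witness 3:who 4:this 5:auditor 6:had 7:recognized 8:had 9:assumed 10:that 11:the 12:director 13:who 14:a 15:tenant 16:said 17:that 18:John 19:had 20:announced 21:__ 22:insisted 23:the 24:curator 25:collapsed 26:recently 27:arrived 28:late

The gap at 21 is the subject of "insisted", inside a relative clause.
The relative pronoun is "who" (word 13); it is bound by the head noun immediately before it.
Its filler is the head noun "director", at word 12.

12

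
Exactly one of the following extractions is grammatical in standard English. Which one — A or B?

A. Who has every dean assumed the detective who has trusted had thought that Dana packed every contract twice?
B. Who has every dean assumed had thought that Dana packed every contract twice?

B

In A, the wh-phrase is extracted from inside a complex-NP island (relative clause) (introduced by "who"), which blocks movement.
In B, the extraction path crosses only that-complement boundaries, which are transparent.
So B is grammatical.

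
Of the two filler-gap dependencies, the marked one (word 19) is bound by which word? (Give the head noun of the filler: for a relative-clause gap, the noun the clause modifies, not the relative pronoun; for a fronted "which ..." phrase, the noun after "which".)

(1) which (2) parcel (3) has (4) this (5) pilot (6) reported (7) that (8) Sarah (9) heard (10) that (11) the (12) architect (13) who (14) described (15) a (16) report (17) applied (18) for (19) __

The marked gap is the object of the preposition "for" of "applied".
Its filler is the fronted wh-phrase "which parcel", at word 2.
(The other dependency links word 12 to a gap after word 13.)

2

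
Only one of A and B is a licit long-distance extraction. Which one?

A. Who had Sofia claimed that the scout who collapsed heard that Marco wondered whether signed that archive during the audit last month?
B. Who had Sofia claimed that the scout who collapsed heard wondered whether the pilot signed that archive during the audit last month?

B

In A, the wh-phrase is extracted from inside a wh-island (introduced by "whether"), which blocks movement.
In B, the extraction path crosses only that-complement boundaries, which are transparent.
So B is grammatical.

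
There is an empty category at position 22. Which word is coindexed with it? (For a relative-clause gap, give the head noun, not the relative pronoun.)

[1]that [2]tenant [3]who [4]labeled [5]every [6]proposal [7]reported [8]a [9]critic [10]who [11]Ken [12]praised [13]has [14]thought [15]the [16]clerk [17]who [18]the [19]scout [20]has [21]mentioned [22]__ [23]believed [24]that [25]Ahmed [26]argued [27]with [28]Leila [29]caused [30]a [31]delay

The gap at 22 is the subject of "believed", inside a relative clause.
The relative pronoun is "who" (word 17); it is bound by the head noun immediately before it.
Its filler is the head noun "clerk", at word 16.

16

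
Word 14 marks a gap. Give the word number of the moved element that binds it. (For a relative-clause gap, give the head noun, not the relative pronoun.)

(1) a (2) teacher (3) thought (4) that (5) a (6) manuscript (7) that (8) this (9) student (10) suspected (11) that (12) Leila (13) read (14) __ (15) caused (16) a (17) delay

6

The gap at 14 is the object of "read", inside a relative clause.
The relative pronoun is "that" (word 7); it is bound by the head noun immediately before it.
Its filler is the head noun "manuscript", at word 6.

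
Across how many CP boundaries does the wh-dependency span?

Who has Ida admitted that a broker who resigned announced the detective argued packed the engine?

"who" is extracted from the subject of "packed".
Boundaries crossed, outermost first: [that], [Ø], [Ø] — 3 in total.

3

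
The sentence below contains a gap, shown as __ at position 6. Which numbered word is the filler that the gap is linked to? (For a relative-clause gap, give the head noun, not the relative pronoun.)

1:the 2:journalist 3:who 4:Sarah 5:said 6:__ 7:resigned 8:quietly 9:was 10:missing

2

The gap at 6 is the subject of "resigned", inside a relative clause.
The relative pronoun is "who" (word 3); it is bound by the head noun immediately before it.
Its filler is the head noun "journalist", at word 2.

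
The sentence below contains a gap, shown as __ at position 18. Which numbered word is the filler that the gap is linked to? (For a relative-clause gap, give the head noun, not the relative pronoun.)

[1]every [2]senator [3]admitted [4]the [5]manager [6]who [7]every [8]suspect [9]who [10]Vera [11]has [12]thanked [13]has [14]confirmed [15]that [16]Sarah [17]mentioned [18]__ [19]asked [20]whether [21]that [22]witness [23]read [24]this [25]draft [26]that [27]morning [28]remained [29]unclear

The gap at 18 is the subject of "asked", inside a relative clause.
The relative pronoun is "who" (word 6); it is bound by the head noun immediately before it.
Its filler is the head noun "manager", at word 5.

5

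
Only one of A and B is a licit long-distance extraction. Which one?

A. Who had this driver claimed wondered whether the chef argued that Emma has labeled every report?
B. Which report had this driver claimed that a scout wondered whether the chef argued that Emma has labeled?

A

In B, the wh-phrase is extracted from inside a wh-island (introduced by "whether"), which blocks movement.
In A, the extraction path crosses only that-complement boundaries, which are transparent.
So A is grammatical.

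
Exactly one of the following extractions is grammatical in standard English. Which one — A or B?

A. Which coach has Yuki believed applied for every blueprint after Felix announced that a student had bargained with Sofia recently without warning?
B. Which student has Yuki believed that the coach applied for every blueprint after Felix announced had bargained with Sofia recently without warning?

A

In B, the wh-phrase is extracted from inside an adjunct island (introduced by "after"), which blocks movement.
In A, the extraction path crosses only that-complement boundaries, which are transparent.
So A is grammatical.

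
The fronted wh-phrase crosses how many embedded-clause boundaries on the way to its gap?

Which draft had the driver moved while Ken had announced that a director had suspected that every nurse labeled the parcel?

"which draft" originates inside the matrix clause — no clause boundary is crossed.

0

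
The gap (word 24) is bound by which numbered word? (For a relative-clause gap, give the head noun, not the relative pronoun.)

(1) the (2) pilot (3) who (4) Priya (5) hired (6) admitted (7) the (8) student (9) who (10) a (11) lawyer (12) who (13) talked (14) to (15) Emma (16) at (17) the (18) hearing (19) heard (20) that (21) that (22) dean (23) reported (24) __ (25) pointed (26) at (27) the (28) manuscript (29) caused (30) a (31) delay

8

The gap at 24 is the subject of "pointed", inside a relative clause.
The relative pronoun is "who" (word 9); it is bound by the head noun immediately before it.
Its filler is the head noun "student", at word 8.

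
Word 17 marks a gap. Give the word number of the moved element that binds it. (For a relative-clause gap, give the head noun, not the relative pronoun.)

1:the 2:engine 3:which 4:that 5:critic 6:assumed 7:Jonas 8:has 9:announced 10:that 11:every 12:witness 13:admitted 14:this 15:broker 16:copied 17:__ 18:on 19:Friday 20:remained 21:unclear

2

The gap at 17 is the object of "copied", inside a relative clause.
The relative pronoun is "which" (word 3); it is bound by the head noun immediately before it.
Its filler is the head noun "engine", at word 2.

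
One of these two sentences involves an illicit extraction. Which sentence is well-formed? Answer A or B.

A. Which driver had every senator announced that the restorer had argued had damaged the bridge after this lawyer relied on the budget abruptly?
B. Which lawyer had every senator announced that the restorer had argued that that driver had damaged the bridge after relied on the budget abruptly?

A

In B, the wh-phrase is extracted from inside an adjunct island (introduced by "after"), which blocks movement.
In A, the extraction path crosses only that-complement boundaries, which are transparent.
So A is grammatical.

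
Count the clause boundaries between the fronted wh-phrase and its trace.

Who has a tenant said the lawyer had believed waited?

2

"who" is extracted from the subject of "waited".
Boundaries crossed, outermost first: [Ø], [Ø] — 2 in total.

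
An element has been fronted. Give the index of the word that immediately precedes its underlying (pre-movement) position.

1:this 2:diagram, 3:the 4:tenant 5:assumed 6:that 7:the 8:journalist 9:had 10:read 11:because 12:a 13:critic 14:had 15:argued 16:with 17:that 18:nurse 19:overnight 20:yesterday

The displaced element is "this diagram" (word 2).
It is linked across 1 clause boundary (that).
It functions as the direct object of "read", so the gap sits immediately after word 10 ("read").
Base order: The tenant assumed that the journalist had read this diagram because a critic had argued with that nurse overnight yesterday.

10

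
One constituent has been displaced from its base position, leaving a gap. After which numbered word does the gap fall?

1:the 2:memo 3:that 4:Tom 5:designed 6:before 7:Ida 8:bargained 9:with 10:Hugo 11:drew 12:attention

5

The displaced element is "the memo" (word 2).
It functions as the direct object of "designed", so the gap sits immediately after word 5 ("designed").
Base order: Tom designed the memo before Ida bargained with Hugo.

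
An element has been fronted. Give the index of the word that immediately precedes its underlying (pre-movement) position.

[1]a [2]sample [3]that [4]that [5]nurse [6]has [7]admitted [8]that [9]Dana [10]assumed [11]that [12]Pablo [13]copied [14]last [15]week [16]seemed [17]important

The displaced element is "a sample" (word 2).
It is linked across 2 clause boundaries (that → that).
It functions as the direct object of "copied", so the gap sits immediately after word 13 ("copied").
Base order: That nurse has admitted that Dana assumed that Pablo copied a sample last week.

13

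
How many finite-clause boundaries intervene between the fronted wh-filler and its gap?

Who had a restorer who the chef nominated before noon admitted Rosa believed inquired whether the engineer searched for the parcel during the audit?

2

"who" is extracted from the subject of "inquired".
Boundaries crossed, outermost first: [Ø], [Ø] — 2 in total.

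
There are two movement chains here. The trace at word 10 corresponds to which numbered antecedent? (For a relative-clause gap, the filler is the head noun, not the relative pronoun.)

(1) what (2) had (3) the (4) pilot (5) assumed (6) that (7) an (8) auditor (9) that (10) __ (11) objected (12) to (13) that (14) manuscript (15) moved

The marked gap is inside the relative clause, the subject of "objected".
Its filler is the head noun "auditor" (via "that"), at word 8.
(The other dependency links word 1 to a gap after word 15.)

8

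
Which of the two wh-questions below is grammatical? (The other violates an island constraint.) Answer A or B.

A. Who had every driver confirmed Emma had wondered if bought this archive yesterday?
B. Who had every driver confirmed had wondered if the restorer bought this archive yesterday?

B

In A, the wh-phrase is extracted from inside a wh-island (introduced by "if"), which blocks movement.
In B, the extraction path crosses only that-complement boundaries, which are transparent.
So B is grammatical.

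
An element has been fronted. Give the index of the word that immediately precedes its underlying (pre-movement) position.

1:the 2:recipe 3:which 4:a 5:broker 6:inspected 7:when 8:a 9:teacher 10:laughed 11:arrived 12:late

6

The displaced element is "the recipe" (word 2).
It functions as the direct object of "inspected", so the gap sits immediately after word 6 ("inspected").
Base order: A broker inspected the recipe when a teacher laughed.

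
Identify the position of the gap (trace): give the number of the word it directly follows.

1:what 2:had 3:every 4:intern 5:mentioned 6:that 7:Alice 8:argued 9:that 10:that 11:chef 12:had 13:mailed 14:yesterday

13

The displaced element is "what" (word 1).
It is linked across 2 clause boundaries (that → that).
It functions as the direct object of "mailed", so the gap sits immediately after word 13 ("mailed").
Base order: Every intern had mentioned that Alice argued that that chef had mailed what yesterday.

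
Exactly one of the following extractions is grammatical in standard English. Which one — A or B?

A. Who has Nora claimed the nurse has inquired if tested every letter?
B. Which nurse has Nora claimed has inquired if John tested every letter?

In A, the wh-phrase is extracted from inside a wh-island (introduced by "if"), which blocks movement.
In B, the extraction path crosses only that-complement boundaries, which are transparent.
So B is grammatical.

B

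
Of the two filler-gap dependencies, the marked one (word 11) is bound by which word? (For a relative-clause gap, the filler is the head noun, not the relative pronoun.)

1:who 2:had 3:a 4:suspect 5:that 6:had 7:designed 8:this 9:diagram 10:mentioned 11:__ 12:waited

The marked gap is the subject of "waited".
Its filler is the fronted wh-phrase "who", at word 1.
(The other dependency links word 4 to a gap after word 5.)

1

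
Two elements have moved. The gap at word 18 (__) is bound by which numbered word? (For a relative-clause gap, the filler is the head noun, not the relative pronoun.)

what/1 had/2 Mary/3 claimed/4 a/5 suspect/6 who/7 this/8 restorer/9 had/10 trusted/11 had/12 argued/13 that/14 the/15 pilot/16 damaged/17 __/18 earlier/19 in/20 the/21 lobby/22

The marked gap is the direct object of "damaged".
Its filler is the fronted wh-phrase "what", at word 1.
(The other dependency links word 6 to a gap after word 11.)

1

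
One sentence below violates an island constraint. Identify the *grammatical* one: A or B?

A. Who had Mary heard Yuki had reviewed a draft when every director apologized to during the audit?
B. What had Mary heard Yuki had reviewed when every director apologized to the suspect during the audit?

In A, the wh-phrase is extracted from inside an adjunct island (introduced by "when"), which blocks movement.
In B, the extraction path crosses only that-complement boundaries, which are transparent.
So B is grammatical.

B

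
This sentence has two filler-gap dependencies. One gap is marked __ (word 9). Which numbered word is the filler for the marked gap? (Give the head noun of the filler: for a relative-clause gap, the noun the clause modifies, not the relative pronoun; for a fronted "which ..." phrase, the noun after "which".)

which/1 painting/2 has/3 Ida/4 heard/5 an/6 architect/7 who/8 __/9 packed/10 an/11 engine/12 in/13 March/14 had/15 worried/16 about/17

The marked gap is inside the relative clause, the subject of "packed".
Its filler is the head noun "architect" (via "who"), at word 7.
(The other dependency links word 2 to a gap after word 17.)

7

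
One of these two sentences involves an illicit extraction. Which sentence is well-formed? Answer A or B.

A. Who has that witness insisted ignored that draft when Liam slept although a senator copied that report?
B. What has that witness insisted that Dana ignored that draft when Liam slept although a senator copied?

In B, the wh-phrase is extracted from inside an adjunct island (introduced by "when"), which blocks movement.
In A, the extraction path crosses only that-complement boundaries, which are transparent.
So A is grammatical.

A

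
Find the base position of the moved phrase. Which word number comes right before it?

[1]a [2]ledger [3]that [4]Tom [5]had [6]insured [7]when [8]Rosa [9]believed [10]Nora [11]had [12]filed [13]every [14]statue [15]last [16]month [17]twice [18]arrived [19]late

The displaced element is "a ledger" (word 2).
It functions as the direct object of "insured", so the gap sits immediately after word 6 ("insured").
Base order: Tom had insured a ledger when Rosa believed Nora had filed every statue last month twice.

6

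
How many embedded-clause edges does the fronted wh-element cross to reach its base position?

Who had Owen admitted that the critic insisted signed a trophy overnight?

"who" is extracted from the subject of "signed".
Boundaries crossed, outermost first: [that], [Ø] — 2 in total.

2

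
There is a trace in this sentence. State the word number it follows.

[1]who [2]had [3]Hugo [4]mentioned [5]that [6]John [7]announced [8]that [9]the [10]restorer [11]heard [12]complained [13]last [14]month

The displaced element is "who" (word 1).
It is linked across 3 clause boundaries (that → that → Ø).
It functions as the subject of "complained", so the gap sits immediately after word 11 ("heard").
Base order: Hugo had mentioned that John announced that the restorer heard that who complained last month.

11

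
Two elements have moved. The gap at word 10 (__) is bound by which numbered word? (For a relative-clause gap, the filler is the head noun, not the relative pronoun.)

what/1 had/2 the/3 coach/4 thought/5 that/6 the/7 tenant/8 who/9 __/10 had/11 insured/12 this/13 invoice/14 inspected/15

The marked gap is inside the relative clause, the subject of "insured".
Its filler is the head noun "tenant" (via "who"), at word 8.
(The other dependency links word 1 to a gap after word 15.)

8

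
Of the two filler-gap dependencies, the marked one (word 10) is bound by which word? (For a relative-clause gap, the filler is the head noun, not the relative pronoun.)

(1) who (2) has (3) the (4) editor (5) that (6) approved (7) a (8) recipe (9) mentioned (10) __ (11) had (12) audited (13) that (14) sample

The marked gap is the subject of "audited".
Its filler is the fronted wh-phrase "who", at word 1.
(The other dependency links word 4 to a gap after word 5.)

1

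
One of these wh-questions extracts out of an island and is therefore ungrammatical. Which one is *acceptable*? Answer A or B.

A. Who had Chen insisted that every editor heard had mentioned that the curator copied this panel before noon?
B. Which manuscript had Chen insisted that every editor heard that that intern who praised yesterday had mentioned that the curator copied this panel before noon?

A

In B, the wh-phrase is extracted from inside a complex-NP island (relative clause) (introduced by "who"), which blocks movement.
In A, the extraction path crosses only that-complement boundaries, which are transparent.
So A is grammatical.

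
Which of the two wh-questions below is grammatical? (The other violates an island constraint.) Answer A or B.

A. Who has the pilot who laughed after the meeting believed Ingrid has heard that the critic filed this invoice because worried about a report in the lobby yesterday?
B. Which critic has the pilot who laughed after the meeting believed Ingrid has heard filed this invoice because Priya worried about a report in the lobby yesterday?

B

In A, the wh-phrase is extracted from inside an adjunct island (introduced by "because"), which blocks movement.
In B, the extraction path crosses only that-complement boundaries, which are transparent.
So B is grammatical.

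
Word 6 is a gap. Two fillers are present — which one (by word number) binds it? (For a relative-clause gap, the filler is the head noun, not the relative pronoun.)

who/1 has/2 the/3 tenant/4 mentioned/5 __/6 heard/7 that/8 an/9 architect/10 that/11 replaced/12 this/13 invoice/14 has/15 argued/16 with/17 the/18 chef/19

1

The marked gap is the subject of "heard".
Its filler is the fronted wh-phrase "who", at word 1.
(The other dependency links word 10 to a gap after word 11.)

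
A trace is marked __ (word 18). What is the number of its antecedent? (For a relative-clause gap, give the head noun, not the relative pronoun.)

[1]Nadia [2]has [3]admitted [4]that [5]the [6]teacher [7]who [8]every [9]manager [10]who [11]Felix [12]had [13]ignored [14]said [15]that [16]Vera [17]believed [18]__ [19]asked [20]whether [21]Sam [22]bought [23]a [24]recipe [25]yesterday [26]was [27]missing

The gap at 18 is the subject of "asked", inside a relative clause.
The relative pronoun is "who" (word 7); it is bound by the head noun immediately before it.
Its filler is the head noun "teacher", at word 6.

6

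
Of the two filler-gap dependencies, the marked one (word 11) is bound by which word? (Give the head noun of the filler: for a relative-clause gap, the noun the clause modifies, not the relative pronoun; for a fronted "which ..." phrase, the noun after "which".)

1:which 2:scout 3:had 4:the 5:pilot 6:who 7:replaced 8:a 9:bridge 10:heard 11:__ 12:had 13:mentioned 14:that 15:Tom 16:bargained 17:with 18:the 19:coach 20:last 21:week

2

The marked gap is the subject of "mentioned".
Its filler is the fronted wh-phrase "which scout", at word 2.
(The other dependency links word 5 to a gap after word 6.)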